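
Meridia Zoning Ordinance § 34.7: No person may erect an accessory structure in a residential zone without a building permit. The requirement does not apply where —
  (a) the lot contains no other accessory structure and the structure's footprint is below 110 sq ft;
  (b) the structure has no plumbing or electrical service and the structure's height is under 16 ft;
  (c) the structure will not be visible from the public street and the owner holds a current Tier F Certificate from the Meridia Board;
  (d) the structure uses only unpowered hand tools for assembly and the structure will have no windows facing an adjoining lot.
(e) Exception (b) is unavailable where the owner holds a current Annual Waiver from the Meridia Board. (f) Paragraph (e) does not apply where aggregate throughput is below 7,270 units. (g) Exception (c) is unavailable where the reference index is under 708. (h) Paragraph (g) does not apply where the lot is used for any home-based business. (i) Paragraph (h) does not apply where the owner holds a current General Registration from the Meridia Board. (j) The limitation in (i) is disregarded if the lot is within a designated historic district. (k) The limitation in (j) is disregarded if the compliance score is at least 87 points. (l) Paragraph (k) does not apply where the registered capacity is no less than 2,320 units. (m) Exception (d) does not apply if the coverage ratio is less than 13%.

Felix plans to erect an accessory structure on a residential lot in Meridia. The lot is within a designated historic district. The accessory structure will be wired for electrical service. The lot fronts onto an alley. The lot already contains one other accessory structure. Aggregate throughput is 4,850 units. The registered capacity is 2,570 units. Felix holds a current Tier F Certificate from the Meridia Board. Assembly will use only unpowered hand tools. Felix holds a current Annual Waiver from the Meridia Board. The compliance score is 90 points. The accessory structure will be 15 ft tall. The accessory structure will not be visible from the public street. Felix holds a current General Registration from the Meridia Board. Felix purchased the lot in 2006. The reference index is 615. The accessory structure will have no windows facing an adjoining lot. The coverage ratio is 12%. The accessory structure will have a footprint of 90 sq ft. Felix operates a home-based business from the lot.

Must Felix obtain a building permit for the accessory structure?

Exception (a) fails — the lot already has another accessory structure.
Exception (b) fails — electrical service is planned.
Exception (c) is satisfied on its face — the structure will not be visible from the street; a current Tier F Certificate is held. Considering the limiting provisions: (g) operates (the reference index is 615, under the 708 limit), but is set aside by (h): (h) operates against (g): a home-based business operates on the lot. (i) would limit (h) — a current General Registration is held — but (j) sets (i) aside: (j) operates against (i): the lot is in a historic district. (k) applies (the compliance score is 90 points, meeting the 87 points threshold), but yields to (l): (l) applies — the registered capacity is 2,570 units, meeting the 2,320 units threshold. So (c) applies.
Exception (d)'s conditions are all satisfied: assembly uses only hand tools; no windows face an adjoining lot. But applying paragraph (m): (m) is triggered — the coverage ratio is 12%, less than the 13% limit. (d) is therefore removed.

No — exception (c) applies; Felix does not need a building permit.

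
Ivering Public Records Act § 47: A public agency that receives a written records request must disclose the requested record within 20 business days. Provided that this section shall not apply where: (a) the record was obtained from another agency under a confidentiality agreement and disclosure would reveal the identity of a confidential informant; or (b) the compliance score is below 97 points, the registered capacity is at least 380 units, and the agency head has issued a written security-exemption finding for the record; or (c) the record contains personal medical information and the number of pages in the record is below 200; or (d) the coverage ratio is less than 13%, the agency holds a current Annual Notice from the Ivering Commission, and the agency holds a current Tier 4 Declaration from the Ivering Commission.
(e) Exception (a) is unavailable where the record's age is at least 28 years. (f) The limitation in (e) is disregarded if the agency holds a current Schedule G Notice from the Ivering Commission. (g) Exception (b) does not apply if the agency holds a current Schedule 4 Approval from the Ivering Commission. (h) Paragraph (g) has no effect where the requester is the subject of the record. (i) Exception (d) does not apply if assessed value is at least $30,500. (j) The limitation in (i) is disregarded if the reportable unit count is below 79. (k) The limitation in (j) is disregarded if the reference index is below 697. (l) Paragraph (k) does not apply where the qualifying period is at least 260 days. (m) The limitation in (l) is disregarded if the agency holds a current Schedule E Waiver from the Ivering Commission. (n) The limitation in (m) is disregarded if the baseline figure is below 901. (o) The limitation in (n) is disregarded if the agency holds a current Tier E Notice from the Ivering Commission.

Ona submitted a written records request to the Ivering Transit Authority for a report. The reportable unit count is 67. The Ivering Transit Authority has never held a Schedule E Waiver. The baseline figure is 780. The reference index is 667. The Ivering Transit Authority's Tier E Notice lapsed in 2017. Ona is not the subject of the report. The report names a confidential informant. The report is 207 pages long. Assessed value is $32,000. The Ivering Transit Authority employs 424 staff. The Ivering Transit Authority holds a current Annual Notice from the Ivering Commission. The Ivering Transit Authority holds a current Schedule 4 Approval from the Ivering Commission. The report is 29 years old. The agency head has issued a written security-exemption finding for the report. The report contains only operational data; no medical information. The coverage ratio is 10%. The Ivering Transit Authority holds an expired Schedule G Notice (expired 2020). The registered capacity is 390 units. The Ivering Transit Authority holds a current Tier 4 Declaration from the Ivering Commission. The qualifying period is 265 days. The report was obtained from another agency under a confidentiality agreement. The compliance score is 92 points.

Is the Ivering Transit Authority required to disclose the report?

No — exception (d) applies; the Ivering Transit Authority is not required to disclose the report.

Exception (a): the report was obtained under a confidentiality agreement; the report names a confidential informant — every condition holds. Turning to paragraphs (e)–(f): (e) operates — the record's age is 29 years, meeting the 28 years threshold. (f), which would lift (e), is not engaged — there is no Schedule G Notice in force. So (a) is unavailable.
Exception (b): the compliance score is 92 points, below the 97 points limit; the registered capacity is 390 units, meeting the 380 units threshold; a written security-exemption finding has been issued — every condition holds. Turning to paragraphs (g)–(h): (g) operates against (b): a current Schedule 4 Approval is held. (h), which would lift (g), is inapplicable — Ona is not the subject of the report. (b) is therefore removed.
Exception (c) fails — the report contains only operational data.
Exception (d)'s conditions are all satisfied: the coverage ratio is 10%, less than the 13% limit; a current Annual Notice is held; a current Tier 4 Declaration is held. Under paragraphs (i)–(o): (i) operates (assessed value is $32,000, meeting the $30,500 threshold), but is itself disapplied by (j): (j) operates against (i): the reportable unit count is 67, below the 79 limit. (k) applies (the reference index is 667, below the 697 limit), but is overridden by (l): (l) operates against (k): the qualifying period is 265 days, meeting the 260 days threshold. (m) does not operate here (there is no Schedule E Waiver in force), so (l) stands. (d) remains available.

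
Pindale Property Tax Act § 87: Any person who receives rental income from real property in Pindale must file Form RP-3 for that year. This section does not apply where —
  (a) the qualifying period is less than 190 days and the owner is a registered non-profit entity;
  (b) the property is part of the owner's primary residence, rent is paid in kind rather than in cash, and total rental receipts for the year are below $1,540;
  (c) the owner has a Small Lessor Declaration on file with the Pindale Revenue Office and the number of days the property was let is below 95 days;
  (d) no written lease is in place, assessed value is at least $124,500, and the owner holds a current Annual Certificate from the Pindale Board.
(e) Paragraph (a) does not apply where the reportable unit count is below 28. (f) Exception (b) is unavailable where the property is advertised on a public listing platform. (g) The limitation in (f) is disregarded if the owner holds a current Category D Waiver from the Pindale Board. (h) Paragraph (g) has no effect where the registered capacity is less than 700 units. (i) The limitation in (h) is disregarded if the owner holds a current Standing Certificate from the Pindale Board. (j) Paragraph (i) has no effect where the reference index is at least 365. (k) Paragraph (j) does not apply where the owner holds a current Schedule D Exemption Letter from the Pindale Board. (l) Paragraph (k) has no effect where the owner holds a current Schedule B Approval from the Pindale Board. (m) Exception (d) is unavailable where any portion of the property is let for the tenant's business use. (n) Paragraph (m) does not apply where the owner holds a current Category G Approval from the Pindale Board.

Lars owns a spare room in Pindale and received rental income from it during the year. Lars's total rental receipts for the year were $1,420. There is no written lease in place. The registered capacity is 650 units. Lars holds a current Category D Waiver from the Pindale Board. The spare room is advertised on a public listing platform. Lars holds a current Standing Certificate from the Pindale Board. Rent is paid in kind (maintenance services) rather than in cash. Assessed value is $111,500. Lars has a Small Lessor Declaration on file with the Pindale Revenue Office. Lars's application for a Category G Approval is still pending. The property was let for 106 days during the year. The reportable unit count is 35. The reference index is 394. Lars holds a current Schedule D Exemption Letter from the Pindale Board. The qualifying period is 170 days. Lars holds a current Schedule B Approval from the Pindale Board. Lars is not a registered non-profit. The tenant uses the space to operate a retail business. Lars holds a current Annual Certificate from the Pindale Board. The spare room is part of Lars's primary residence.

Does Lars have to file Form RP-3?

Exception (a) does not apply: Lars is not a registered non-profit.
Exception (b): the spare room is part of the primary residence; rent is paid in kind; total rental receipts for the year are $1,420, below the $1,540 limit — every condition holds. Turning to paragraphs (f)–(l): (f) is triggered — the property is publicly advertised. (g) operates (a current Category D Waiver is held), but is displaced by (h): (h) operates against (g): the registered capacity is 650 units, less than the 700 units limit. (i) applies (a current Standing Certificate is held), but is set aside by (j): (j) is engaged — the reference index is 394, meeting the 365 threshold. (k) would limit (j) — a current Schedule D Exemption Letter is held — but (l) sets (k) aside: (l) operates against (k): a current Schedule B Approval is held. So (b) is unavailable.
Exception (c) requires that the number of days the property was let is below 95 days; but the number of days the property was let is 106 days, not below 95 days, so (c) is unavailable.
Exception (d) requires that assessed value is at least $124,500; but assessed value is $111,500, short of $124,500, so (d) is unavailable.
Every exception is unavailable, so the rule governs.

Yes — Lars must file Form RP-3.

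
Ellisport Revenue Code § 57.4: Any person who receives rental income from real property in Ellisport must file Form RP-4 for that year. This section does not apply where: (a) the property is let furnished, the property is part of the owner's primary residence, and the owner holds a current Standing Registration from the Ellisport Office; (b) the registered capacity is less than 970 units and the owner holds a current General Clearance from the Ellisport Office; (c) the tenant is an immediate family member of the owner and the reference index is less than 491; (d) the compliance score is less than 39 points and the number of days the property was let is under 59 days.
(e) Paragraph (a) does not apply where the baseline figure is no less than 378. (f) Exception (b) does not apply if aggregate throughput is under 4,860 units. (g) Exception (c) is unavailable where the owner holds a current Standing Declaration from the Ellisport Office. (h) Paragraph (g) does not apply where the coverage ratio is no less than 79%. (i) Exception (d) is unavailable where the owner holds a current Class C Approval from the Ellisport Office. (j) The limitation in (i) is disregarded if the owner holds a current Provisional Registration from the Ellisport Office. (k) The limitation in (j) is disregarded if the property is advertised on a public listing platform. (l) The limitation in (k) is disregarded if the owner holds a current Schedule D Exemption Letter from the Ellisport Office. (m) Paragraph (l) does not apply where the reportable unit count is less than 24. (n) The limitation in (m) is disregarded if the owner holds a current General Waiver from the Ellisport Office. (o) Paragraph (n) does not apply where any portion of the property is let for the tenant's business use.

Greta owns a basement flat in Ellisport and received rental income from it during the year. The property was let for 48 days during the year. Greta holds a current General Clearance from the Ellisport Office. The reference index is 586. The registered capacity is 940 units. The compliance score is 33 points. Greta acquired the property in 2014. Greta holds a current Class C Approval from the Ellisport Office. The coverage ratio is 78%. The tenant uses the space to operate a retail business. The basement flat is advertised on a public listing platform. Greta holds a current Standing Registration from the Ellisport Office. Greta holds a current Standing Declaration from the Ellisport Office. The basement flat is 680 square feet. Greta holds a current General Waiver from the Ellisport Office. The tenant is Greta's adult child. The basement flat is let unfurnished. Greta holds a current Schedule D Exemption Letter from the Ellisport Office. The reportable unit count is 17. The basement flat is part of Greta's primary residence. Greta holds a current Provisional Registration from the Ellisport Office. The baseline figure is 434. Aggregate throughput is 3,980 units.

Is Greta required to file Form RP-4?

Yes — Greta must file Form RP-4.

Exception (a) fails — the property is let unfurnished.
All of (b)'s requirements are met (the registered capacity is 940 units, less than the 970 units limit; a current General Clearance is held). Turning to paragraph (f): (f) operates against (b): aggregate throughput is 3,980 units, under the 4,860 units limit. (b) is therefore removed.
Exception (c) does not apply: the reference index is 586, not less than 491.
Exception (d): the compliance score is 33 points, less than the 39 points limit; the number of days the property was let is 48 days, under the 59 days limit — every condition holds. Turning to paragraphs (i)–(o): (i) operates against (d): a current Class C Approval is held. (j) applies (a current Provisional Registration is held), but is displaced by (k): (k) operates — the property is publicly advertised. (l) is engaged (a current Schedule D Exemption Letter is held), but is itself disapplied by (m): (m) operates against (l): the reportable unit count is 17, less than the 24 limit. (n) would limit (m) — a current General Waiver is held — but (o) sets (n) aside: (o) operates — the space is let for business use. Exception (d) does not apply.
None of the exceptions is available; § 57.4 applies in full.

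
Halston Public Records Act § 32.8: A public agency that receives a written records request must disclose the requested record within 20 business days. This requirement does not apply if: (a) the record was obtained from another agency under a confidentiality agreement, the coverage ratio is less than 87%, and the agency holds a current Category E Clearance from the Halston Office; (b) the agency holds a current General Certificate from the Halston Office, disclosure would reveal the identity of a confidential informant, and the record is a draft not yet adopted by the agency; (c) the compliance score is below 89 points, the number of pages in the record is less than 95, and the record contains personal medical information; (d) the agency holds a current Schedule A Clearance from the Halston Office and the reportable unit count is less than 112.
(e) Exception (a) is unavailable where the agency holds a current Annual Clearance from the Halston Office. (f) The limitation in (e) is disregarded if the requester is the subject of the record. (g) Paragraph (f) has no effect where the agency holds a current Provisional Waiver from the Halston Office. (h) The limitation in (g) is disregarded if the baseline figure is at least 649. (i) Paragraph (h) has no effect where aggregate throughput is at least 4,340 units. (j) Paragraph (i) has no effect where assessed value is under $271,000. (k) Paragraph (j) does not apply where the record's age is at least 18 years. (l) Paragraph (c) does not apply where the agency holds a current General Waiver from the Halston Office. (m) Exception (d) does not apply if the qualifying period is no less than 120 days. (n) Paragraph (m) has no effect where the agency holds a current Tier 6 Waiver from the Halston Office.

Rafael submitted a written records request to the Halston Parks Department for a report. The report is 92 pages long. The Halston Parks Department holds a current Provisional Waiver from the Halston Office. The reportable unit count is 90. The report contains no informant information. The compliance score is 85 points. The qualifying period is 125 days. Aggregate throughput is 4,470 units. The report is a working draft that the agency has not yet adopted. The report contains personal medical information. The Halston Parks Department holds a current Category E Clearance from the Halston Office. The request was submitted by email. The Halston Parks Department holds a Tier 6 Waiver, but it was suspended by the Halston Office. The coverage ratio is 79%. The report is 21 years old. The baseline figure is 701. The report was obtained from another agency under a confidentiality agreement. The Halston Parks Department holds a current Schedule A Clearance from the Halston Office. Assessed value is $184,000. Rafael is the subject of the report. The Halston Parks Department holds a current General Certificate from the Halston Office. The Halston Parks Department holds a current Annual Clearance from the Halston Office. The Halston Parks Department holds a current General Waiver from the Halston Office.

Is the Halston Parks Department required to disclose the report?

Yes — the Halston Parks Department must disclose the report.

Exception (a) is satisfied on its face — the report was obtained under a confidentiality agreement; the coverage ratio is 79%, less than the 87% limit; a current Category E Clearance is held. Turning to paragraphs (e)–(k): (e) operates against (a): a current Annual Clearance is held. (f) applies (Rafael is the subject of the report), but is overridden by (g): (g) operates against (f): a current Provisional Waiver is held. (h) would limit (g) — the baseline figure is 701, meeting the 649 threshold — but (i) sets (h) aside: (i) is triggered — aggregate throughput is 4,470 units, meeting the 4,340 units threshold. (j) operates (assessed value is $184,000, under the $271,000 limit), but is displaced by (k): (k) is triggered — the record's age is 21 years, meeting the 18 years threshold. So (a) is unavailable.
Exception (b) fails — the report contains no informant information.
Exception (c)'s conditions are all satisfied: the compliance score is 85 points, below the 89 points limit; the number of pages in the record is 92, less than the 95 limit; the report contains personal medical information. But: (l) is triggered — a current General Waiver is held. Exception (c) does not apply.
Exception (d)'s conditions are all satisfied: a current Schedule A Clearance is held; the reportable unit count is 90, less than the 112 limit. But applying paragraphs (m)–(n): (m) applies — the qualifying period is 125 days, meeting the 120 days threshold. (n) is inapplicable (no current Tier 6 Waiver is held), so (m) stands. (d) is therefore removed.
No exception applies. The general rule governs.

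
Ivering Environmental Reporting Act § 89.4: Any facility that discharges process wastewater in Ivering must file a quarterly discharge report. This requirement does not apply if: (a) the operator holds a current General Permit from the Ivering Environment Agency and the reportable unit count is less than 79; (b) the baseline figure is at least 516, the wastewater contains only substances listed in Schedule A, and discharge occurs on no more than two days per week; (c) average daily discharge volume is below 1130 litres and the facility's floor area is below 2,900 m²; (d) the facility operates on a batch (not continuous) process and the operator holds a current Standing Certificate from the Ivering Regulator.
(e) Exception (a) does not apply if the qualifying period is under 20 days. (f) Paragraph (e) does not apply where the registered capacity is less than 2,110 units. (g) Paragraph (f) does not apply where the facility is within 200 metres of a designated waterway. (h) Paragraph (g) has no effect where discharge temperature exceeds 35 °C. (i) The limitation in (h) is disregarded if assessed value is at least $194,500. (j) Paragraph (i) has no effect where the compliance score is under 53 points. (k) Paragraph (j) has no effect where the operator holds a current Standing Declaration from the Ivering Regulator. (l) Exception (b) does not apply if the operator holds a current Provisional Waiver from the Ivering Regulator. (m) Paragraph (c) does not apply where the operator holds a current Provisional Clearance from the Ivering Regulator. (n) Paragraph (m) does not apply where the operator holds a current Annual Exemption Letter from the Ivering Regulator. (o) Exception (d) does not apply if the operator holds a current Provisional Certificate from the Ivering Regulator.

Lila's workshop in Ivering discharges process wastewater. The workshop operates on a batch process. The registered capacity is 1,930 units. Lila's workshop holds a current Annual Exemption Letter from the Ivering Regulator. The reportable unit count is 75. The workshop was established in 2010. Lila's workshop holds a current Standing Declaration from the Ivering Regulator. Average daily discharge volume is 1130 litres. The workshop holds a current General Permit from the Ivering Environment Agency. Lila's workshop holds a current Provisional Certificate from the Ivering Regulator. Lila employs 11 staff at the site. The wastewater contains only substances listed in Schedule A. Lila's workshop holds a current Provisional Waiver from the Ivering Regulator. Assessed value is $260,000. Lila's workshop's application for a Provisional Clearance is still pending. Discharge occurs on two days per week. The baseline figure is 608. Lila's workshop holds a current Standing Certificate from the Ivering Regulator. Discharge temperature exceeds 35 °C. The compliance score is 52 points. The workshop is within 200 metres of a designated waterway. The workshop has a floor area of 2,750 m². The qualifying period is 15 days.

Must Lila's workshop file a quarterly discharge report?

All of (a)'s requirements are met (a current General Permit is held; the reportable unit count is 75, less than the 79 limit). But: (e) is triggered — the qualifying period is 15 days, under the 20 days limit. (f) would limit (e) — the registered capacity is 1,930 units, less than the 2,110 units limit — but (g) sets (f) aside: (g) operates against (f): the workshop is within 200 m of a designated waterway. (h) would limit (g) — discharge temperature exceeds 35 °C — but (i) sets (h) aside: (i) is triggered — assessed value is $260,000, meeting the $194,500 threshold. (j) is engaged (the compliance score is 52 points, under the 53 points limit), but is set aside by (k): (k) operates — a current Standing Declaration is held. (a) is therefore removed.
All of (b)'s requirements are met (the baseline figure is 608, meeting the 516 threshold; the wastewater is Schedule-A-only; discharge occurs on no more than two days per week). However, paragraph (l) must be considered: (l) operates against (b): a current Provisional Waiver is held. So (b) is unavailable.
Exception (c) fails — average daily discharge volume is 1130 litres, not below 1130 litres.
Exception (d)'s conditions are all satisfied: the facility operates on a batch process; a current Standing Certificate is held. But: (o) operates against (d): a current Provisional Certificate is held. So (d) is unavailable.
None of the exceptions is available; § 89.4 applies in full.

Yes — Lila's workshop must file a quarterly discharge report.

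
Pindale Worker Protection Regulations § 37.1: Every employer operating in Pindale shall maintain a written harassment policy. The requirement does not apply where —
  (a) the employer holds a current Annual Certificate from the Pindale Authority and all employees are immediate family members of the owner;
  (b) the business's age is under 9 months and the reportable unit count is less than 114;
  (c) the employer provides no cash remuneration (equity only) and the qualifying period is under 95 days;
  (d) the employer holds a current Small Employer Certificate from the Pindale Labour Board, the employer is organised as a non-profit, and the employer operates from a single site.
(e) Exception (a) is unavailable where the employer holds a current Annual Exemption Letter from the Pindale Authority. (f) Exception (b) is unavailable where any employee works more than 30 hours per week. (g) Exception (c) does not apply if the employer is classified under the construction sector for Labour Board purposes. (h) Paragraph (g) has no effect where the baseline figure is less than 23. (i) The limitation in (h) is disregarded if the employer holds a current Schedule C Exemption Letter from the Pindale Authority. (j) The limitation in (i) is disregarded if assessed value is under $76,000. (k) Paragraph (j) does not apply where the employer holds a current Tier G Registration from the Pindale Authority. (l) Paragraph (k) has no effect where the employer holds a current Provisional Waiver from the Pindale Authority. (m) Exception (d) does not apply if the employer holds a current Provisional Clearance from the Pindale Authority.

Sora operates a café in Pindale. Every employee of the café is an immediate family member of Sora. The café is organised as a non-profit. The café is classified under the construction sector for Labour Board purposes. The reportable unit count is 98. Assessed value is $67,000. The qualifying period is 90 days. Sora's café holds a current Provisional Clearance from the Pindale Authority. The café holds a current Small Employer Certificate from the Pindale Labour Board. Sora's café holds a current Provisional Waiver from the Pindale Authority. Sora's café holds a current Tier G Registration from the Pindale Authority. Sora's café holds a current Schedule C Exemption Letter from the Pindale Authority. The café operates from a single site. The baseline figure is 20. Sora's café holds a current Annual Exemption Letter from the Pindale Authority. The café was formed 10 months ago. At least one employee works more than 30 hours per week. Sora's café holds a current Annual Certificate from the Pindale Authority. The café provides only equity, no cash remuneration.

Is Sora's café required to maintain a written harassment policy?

No — exception (c) applies; Sora's café is not required to maintain a written harassment policy.

Exception (a) is satisfied on its face — a current Annual Certificate is held; every employee is an immediate family member. But: (e) operates against (a): a current Annual Exemption Letter is held. (a) is therefore removed.
Exception (b) requires that the business's age is under 9 months; but the business's age is 10 months, not under 9 months, so (b) is unavailable.
Exception (c) is satisfied on its face — remuneration is equity-only; the qualifying period is 90 days, under the 95 days limit. As to paragraphs (g)–(l): (g) would limit (c) — the café is classified under the construction sector — but (h) sets (g) aside: (h) is triggered — the baseline figure is 20, less than the 23 limit. (i) operates (a current Schedule C Exemption Letter is held), but is displaced by (j): (j) operates against (i): assessed value is $67,000, under the $76,000 limit. (k) is triggered (a current Tier G Registration is held), but is itself disapplied by (l): (l) operates against (k): a current Provisional Waiver is held. So (c) applies.
Exception (d)'s conditions are all satisfied: a current Small Employer Certificate is held; the employer is a non-profit; the employer operates from a single site. But applying paragraph (m): (m) is triggered — a current Provisional Clearance is held. Exception (d) does not apply.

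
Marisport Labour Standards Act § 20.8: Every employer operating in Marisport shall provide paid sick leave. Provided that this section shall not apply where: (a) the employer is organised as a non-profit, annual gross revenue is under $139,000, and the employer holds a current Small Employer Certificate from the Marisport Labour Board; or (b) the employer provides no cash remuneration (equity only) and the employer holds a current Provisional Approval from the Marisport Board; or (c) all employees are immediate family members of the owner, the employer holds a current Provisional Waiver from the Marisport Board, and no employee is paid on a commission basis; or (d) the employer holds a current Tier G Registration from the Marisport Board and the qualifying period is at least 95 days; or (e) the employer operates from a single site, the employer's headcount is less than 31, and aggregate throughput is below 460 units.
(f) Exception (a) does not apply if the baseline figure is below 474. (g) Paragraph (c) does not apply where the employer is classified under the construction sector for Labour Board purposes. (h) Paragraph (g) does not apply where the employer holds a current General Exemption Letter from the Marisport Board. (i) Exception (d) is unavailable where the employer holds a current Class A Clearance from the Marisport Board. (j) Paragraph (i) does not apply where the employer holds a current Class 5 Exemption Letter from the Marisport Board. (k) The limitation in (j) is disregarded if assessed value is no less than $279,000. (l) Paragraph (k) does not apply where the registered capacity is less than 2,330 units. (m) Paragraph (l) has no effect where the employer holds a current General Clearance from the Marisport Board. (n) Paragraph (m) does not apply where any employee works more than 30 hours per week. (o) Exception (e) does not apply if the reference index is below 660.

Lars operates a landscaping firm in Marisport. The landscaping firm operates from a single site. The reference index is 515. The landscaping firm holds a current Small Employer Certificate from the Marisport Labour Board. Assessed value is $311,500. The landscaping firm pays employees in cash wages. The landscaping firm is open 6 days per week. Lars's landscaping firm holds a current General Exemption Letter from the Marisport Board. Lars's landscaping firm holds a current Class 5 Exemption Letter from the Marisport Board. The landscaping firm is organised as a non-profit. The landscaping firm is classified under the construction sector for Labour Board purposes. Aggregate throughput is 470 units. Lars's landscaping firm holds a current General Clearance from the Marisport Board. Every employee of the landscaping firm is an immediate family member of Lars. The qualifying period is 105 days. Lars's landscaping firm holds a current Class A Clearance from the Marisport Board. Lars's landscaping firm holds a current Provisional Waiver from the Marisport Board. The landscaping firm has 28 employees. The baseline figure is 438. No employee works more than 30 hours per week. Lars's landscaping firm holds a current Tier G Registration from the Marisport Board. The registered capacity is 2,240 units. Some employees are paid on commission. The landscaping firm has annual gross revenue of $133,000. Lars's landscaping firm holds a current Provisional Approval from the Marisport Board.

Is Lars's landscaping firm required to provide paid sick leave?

Exception (a) is satisfied on its face — the employer is a non-profit; annual gross revenue is $133,000, under the $139,000 limit; a current Small Employer Certificate is held. However, paragraph (f) must be considered: (f) operates — the baseline figure is 438, below the 474 limit. Exception (a) does not apply.
Exception (b) requires that the employer provides no cash remuneration (equity only); but employees are paid cash wages, so (b) is unavailable.
Exception (c) fails — some employees are paid on commission.
Exception (d)'s conditions are all satisfied: a current Tier G Registration is held; the qualifying period is 105 days, meeting the 95 days threshold. But: (i) applies — a current Class A Clearance is held. (j) would limit (i) — a current Class 5 Exemption Letter is held — but (k) sets (j) aside: (k) is triggered — assessed value is $311,500, meeting the $279,000 threshold. (l) would limit (k) — the registered capacity is 2,240 units, less than the 2,330 units limit — but (m) sets (l) aside: (m) operates against (l): a current General Clearance is held. (n), which would lift (m), does not operate here — no employee exceeds 30 hours/week. (d) is therefore removed.
Exception (e) requires that aggregate throughput is below 460 units; but aggregate throughput is 470 units, not below 460 units, so (e) is unavailable.
None of the exceptions is available; § 20.8 applies in full.

Yes — Lars's landscaping firm must provide paid sick leave.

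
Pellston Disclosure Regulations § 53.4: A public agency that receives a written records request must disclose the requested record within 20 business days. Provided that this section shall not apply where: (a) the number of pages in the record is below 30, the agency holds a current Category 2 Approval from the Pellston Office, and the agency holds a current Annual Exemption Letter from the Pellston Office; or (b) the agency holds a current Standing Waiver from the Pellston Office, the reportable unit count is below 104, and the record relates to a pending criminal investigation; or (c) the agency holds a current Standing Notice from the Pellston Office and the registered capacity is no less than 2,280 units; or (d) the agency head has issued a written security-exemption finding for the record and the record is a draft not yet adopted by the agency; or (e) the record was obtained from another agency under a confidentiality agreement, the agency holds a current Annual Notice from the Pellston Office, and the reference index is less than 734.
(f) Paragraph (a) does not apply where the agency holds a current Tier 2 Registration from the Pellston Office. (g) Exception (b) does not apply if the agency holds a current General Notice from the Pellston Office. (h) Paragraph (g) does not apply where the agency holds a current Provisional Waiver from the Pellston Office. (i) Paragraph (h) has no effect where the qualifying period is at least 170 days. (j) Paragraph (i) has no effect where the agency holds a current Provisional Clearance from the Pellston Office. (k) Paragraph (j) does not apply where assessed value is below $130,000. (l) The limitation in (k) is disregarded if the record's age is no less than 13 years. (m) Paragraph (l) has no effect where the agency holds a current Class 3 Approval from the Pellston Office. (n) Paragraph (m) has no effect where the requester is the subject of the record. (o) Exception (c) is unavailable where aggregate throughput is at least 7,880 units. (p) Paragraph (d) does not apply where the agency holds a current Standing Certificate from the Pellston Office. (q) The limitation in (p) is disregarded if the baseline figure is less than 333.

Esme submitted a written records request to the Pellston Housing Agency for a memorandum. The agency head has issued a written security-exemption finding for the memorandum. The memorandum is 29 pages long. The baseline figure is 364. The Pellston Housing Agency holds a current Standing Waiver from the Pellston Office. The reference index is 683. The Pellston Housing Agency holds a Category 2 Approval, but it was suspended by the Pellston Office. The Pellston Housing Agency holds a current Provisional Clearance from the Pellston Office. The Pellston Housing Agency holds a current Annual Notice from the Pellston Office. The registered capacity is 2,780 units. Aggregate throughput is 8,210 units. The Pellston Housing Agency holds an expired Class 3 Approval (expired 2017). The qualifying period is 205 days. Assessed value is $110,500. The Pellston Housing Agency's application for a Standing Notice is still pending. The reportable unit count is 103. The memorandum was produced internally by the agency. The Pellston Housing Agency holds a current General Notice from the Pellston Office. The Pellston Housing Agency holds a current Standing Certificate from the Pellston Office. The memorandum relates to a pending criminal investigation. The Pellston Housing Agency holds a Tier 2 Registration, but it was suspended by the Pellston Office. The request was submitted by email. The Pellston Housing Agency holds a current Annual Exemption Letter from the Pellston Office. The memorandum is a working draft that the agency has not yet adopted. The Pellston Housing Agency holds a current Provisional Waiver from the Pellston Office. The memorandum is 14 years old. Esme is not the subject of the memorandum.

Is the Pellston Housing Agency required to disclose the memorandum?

Exception (a) requires that the agency holds a current Category 2 Approval from the Pellston Office; but no current Category 2 Approval is held, so (a) is unavailable.
Exception (b): a current Standing Waiver is held; the reportable unit count is 103, below the 104 limit; the memorandum relates to a pending investigation — every condition holds. Under paragraphs (g)–(n): (g) is engaged (a current General Notice is held), but is set aside by (h): (h) applies — a current Provisional Waiver is held. (i) would limit (h) — the qualifying period is 205 days, meeting the 170 days threshold — but (j) sets (i) aside: (j) operates against (i): a current Provisional Clearance is held. (k) is triggered (assessed value is $110,500, below the $130,000 limit), but is displaced by (l): (l) operates against (k): the record's age is 14 years, meeting the 13 years threshold. (m), which would lift (l), is inapplicable — the Class 3 Approval is not current. So (b) applies.
Exception (c) fails — the Standing Notice is not current.
Exception (d)'s conditions are all satisfied: a written security-exemption finding has been issued; the memorandum is an unadopted draft. However, paragraphs (p)–(q) must be considered: (p) is engaged — a current Standing Certificate is held. (q), which would lift (p), is not engaged — the baseline figure is 364, not less than 333. So (d) is unavailable.
Exception (e) requires that the record was obtained from another agency under a confidentiality agreement; but the memorandum was produced internally, so (e) is unavailable.

No — exception (b) applies; the Pellston Housing Agency is not required to disclose the memorandum.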